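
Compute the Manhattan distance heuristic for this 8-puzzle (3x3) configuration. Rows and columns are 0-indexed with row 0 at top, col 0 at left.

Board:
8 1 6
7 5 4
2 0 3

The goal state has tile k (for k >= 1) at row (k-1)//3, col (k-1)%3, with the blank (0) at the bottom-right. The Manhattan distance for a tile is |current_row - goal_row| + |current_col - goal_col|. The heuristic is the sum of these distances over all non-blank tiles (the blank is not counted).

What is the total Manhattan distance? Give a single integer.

Answer: 13

Derivation:
Tile 8: at (0,0), goal (2,1), distance |0-2|+|0-1| = 3
Tile 1: at (0,1), goal (0,0), distance |0-0|+|1-0| = 1
Tile 6: at (0,2), goal (1,2), distance |0-1|+|2-2| = 1
Tile 7: at (1,0), goal (2,0), distance |1-2|+|0-0| = 1
Tile 5: at (1,1), goal (1,1), distance |1-1|+|1-1| = 0
Tile 4: at (1,2), goal (1,0), distance |1-1|+|2-0| = 2
Tile 2: at (2,0), goal (0,1), distance |2-0|+|0-1| = 3
Tile 3: at (2,2), goal (0,2), distance |2-0|+|2-2| = 2
Sum: 3 + 1 + 1 + 1 + 0 + 2 + 3 + 2 = 13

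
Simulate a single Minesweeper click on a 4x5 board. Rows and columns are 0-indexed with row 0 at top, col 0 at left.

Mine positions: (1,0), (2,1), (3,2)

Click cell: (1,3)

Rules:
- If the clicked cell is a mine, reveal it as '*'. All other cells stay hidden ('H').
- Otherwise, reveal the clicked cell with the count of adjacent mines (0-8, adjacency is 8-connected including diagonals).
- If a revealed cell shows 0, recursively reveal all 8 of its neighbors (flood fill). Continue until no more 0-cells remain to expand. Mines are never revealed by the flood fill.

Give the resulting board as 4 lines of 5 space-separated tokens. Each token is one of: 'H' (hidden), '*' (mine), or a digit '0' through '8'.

H 1 0 0 0
H 2 1 0 0
H H 2 1 0
H H H 1 0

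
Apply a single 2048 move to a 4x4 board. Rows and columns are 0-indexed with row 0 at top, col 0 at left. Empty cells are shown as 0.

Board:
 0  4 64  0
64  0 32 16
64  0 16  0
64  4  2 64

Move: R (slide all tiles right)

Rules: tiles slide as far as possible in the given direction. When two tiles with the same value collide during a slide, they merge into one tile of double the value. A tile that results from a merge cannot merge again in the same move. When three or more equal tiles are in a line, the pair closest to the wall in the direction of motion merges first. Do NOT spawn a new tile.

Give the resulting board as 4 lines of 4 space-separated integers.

Slide right:
row 0: [0, 4, 64, 0] -> [0, 0, 4, 64]
row 1: [64, 0, 32, 16] -> [0, 64, 32, 16]
row 2: [64, 0, 16, 0] -> [0, 0, 64, 16]
row 3: [64, 4, 2, 64] -> [64, 4, 2, 64]

Answer:  0  0  4 64
 0 64 32 16
 0  0 64 16
64  4  2 64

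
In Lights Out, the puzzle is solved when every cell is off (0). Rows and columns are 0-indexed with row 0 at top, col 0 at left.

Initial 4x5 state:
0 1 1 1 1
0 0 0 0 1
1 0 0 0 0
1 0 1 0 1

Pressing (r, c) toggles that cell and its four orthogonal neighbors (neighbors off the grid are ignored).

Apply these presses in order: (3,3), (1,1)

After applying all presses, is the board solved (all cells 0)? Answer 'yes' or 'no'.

Answer: no

Derivation:
After press 1 at (3,3):
0 1 1 1 1
0 0 0 0 1
1 0 0 1 0
1 0 0 1 0

After press 2 at (1,1):
0 0 1 1 1
1 1 1 0 1
1 1 0 1 0
1 0 0 1 0

Lights still on: 12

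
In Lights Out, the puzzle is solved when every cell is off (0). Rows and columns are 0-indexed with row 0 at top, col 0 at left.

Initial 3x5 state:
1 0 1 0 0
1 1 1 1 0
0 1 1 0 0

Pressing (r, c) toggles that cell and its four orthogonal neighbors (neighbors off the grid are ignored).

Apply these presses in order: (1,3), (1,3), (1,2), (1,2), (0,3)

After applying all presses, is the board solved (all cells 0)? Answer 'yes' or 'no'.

After press 1 at (1,3):
1 0 1 1 0
1 1 0 0 1
0 1 1 1 0

After press 2 at (1,3):
1 0 1 0 0
1 1 1 1 0
0 1 1 0 0

After press 3 at (1,2):
1 0 0 0 0
1 0 0 0 0
0 1 0 0 0

After press 4 at (1,2):
1 0 1 0 0
1 1 1 1 0
0 1 1 0 0

After press 5 at (0,3):
1 0 0 1 1
1 1 1 0 0
0 1 1 0 0

Lights still on: 8

Answer: no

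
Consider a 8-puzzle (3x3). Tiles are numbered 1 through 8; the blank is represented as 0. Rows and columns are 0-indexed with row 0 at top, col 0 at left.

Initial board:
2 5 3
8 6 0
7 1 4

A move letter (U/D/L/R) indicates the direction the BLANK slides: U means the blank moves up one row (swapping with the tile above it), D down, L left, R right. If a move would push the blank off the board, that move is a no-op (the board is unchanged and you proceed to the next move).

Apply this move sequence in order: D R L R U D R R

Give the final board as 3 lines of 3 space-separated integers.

After move 1 (D):
2 5 3
8 6 4
7 1 0

After move 2 (R):
2 5 3
8 6 4
7 1 0

After move 3 (L):
2 5 3
8 6 4
7 0 1

After move 4 (R):
2 5 3
8 6 4
7 1 0

After move 5 (U):
2 5 3
8 6 0
7 1 4

After move 6 (D):
2 5 3
8 6 4
7 1 0

After move 7 (R):
2 5 3
8 6 4
7 1 0

After move 8 (R):
2 5 3
8 6 4
7 1 0

Answer: 2 5 3
8 6 4
7 1 0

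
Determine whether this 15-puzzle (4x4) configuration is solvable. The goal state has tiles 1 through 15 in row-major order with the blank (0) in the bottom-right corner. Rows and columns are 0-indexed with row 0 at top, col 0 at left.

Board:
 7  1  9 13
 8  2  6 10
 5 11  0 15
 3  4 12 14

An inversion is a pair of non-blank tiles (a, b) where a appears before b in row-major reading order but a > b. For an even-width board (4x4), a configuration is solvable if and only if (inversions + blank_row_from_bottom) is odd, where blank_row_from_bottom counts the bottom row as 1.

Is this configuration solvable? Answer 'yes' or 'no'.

Inversions: 40
Blank is in row 2 (0-indexed from top), which is row 2 counting from the bottom (bottom = 1).
40 + 2 = 42, which is even, so the puzzle is not solvable.

Answer: no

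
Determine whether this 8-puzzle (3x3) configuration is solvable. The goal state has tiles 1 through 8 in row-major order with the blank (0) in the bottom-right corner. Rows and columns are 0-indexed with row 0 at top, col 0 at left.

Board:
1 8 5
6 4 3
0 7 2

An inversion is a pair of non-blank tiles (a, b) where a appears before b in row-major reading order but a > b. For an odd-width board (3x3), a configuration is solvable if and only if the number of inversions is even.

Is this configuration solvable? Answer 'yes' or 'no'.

Answer: yes

Derivation:
Inversions (pairs i<j in row-major order where tile[i] > tile[j] > 0): 16
16 is even, so the puzzle is solvable.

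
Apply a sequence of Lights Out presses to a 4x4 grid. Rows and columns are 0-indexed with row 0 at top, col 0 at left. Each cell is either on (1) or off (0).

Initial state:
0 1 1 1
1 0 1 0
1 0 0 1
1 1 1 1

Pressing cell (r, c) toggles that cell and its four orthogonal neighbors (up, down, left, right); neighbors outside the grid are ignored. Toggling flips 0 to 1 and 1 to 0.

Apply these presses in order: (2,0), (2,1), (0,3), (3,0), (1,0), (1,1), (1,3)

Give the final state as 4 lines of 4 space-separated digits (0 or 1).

After press 1 at (2,0):
0 1 1 1
0 0 1 0
0 1 0 1
0 1 1 1

After press 2 at (2,1):
0 1 1 1
0 1 1 0
1 0 1 1
0 0 1 1

After press 3 at (0,3):
0 1 0 0
0 1 1 1
1 0 1 1
0 0 1 1

After press 4 at (3,0):
0 1 0 0
0 1 1 1
0 0 1 1
1 1 1 1

After press 5 at (1,0):
1 1 0 0
1 0 1 1
1 0 1 1
1 1 1 1

After press 6 at (1,1):
1 0 0 0
0 1 0 1
1 1 1 1
1 1 1 1

After press 7 at (1,3):
1 0 0 1
0 1 1 0
1 1 1 0
1 1 1 1

Answer: 1 0 0 1
0 1 1 0
1 1 1 0
1 1 1 1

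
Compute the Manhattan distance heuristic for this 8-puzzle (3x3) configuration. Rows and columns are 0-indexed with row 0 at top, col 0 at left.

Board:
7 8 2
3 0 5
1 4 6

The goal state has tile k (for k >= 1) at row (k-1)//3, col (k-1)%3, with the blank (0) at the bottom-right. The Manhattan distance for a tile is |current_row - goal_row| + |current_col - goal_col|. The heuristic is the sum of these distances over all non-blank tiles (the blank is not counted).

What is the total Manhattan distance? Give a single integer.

Answer: 14

Derivation:
Tile 7: (0,0)->(2,0) = 2
Tile 8: (0,1)->(2,1) = 2
Tile 2: (0,2)->(0,1) = 1
Tile 3: (1,0)->(0,2) = 3
Tile 5: (1,2)->(1,1) = 1
Tile 1: (2,0)->(0,0) = 2
Tile 4: (2,1)->(1,0) = 2
Tile 6: (2,2)->(1,2) = 1
Sum: 2 + 2 + 1 + 3 + 1 + 2 + 2 + 1 = 14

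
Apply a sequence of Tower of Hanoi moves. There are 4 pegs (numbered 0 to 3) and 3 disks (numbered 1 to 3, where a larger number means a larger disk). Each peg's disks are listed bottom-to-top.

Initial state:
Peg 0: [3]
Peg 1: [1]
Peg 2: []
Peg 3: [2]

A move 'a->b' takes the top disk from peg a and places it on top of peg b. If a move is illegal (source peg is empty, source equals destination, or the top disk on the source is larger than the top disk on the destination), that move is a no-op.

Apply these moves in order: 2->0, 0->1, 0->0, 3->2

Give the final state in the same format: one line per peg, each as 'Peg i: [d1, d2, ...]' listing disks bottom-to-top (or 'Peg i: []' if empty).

Answer: Peg 0: [3]
Peg 1: [1]
Peg 2: [2]
Peg 3: []

Derivation:
After move 1 (2->0):
Peg 0: [3]
Peg 1: [1]
Peg 2: []
Peg 3: [2]

After move 2 (0->1):
Peg 0: [3]
Peg 1: [1]
Peg 2: []
Peg 3: [2]

After move 3 (0->0):
Peg 0: [3]
Peg 1: [1]
Peg 2: []
Peg 3: [2]

After move 4 (3->2):
Peg 0: [3]
Peg 1: [1]
Peg 2: [2]
Peg 3: []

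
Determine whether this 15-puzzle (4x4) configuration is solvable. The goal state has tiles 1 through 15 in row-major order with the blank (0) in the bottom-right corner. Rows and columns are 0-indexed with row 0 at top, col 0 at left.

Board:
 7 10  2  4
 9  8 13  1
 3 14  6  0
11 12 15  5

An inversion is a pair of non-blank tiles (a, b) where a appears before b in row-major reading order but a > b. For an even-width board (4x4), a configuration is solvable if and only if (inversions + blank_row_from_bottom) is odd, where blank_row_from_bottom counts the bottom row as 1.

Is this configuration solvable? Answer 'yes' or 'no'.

Answer: no

Derivation:
Inversions: 40
Blank is in row 2 (0-indexed from top), which is row 2 counting from the bottom (bottom = 1).
40 + 2 = 42, which is even, so the puzzle is not solvable.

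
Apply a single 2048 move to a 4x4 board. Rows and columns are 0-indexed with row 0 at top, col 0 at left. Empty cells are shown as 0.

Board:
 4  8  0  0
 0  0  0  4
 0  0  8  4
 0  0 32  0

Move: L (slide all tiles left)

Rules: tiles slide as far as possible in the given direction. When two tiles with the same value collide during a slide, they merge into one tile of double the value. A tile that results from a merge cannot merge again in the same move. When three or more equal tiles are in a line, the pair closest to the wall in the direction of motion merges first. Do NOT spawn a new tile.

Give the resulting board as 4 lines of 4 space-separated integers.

Answer:  4  8  0  0
 4  0  0  0
 8  4  0  0
32  0  0  0

Derivation:
Slide left:
row 0: [4, 8, 0, 0] -> [4, 8, 0, 0]
row 1: [0, 0, 0, 4] -> [4, 0, 0, 0]
row 2: [0, 0, 8, 4] -> [8, 4, 0, 0]
row 3: [0, 0, 32, 0] -> [32, 0, 0, 0]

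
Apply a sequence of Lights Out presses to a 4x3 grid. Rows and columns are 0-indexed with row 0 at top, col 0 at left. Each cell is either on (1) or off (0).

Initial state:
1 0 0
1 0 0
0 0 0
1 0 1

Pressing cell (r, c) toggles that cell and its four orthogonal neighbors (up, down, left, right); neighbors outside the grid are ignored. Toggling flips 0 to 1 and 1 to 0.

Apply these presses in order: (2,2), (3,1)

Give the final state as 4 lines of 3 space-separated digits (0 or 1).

After press 1 at (2,2):
1 0 0
1 0 1
0 1 1
1 0 0

After press 2 at (3,1):
1 0 0
1 0 1
0 0 1
0 1 1

Answer: 1 0 0
1 0 1
0 0 1
0 1 1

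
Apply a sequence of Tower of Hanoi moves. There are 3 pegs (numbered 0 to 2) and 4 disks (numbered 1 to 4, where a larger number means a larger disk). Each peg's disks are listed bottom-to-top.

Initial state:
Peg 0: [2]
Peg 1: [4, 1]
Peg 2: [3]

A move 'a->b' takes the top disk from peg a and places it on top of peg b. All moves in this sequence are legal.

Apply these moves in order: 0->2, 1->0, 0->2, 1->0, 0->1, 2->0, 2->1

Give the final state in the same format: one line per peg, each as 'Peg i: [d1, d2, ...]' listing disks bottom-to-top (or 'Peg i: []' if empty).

After move 1 (0->2):
Peg 0: []
Peg 1: [4, 1]
Peg 2: [3, 2]

After move 2 (1->0):
Peg 0: [1]
Peg 1: [4]
Peg 2: [3, 2]

After move 3 (0->2):
Peg 0: []
Peg 1: [4]
Peg 2: [3, 2, 1]

After move 4 (1->0):
Peg 0: [4]
Peg 1: []
Peg 2: [3, 2, 1]

After move 5 (0->1):
Peg 0: []
Peg 1: [4]
Peg 2: [3, 2, 1]

After move 6 (2->0):
Peg 0: [1]
Peg 1: [4]
Peg 2: [3, 2]

After move 7 (2->1):
Peg 0: [1]
Peg 1: [4, 2]
Peg 2: [3]

Answer: Peg 0: [1]
Peg 1: [4, 2]
Peg 2: [3]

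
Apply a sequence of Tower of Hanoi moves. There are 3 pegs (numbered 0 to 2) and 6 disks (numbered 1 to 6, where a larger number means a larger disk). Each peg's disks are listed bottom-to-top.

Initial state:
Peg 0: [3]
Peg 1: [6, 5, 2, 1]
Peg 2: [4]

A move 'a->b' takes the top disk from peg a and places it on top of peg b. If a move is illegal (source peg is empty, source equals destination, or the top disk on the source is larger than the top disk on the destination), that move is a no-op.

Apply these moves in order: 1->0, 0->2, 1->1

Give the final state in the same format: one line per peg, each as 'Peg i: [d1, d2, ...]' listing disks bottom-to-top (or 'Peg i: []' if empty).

Answer: Peg 0: [3]
Peg 1: [6, 5, 2]
Peg 2: [4, 1]

Derivation:
After move 1 (1->0):
Peg 0: [3, 1]
Peg 1: [6, 5, 2]
Peg 2: [4]

After move 2 (0->2):
Peg 0: [3]
Peg 1: [6, 5, 2]
Peg 2: [4, 1]

After move 3 (1->1):
Peg 0: [3]
Peg 1: [6, 5, 2]
Peg 2: [4, 1]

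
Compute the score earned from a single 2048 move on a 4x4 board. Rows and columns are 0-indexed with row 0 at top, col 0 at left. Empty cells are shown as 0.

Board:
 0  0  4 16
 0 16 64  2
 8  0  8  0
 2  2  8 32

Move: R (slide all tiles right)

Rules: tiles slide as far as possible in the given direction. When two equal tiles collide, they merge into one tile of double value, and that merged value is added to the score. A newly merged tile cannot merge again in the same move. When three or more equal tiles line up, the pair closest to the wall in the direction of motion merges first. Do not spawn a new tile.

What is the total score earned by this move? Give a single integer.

Slide right:
row 0: [0, 0, 4, 16] -> [0, 0, 4, 16]  score +0 (running 0)
row 1: [0, 16, 64, 2] -> [0, 16, 64, 2]  score +0 (running 0)
row 2: [8, 0, 8, 0] -> [0, 0, 0, 16]  score +16 (running 16)
row 3: [2, 2, 8, 32] -> [0, 4, 8, 32]  score +4 (running 20)
Board after move:
 0  0  4 16
 0 16 64  2
 0  0  0 16
 0  4  8 32

Answer: 20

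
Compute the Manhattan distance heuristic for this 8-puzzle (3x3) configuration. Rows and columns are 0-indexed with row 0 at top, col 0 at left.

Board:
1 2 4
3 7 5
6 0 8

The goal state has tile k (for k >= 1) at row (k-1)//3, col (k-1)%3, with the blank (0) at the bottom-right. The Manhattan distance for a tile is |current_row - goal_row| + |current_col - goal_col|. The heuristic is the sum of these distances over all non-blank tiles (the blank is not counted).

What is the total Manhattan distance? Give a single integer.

Answer: 13

Derivation:
Tile 1: at (0,0), goal (0,0), distance |0-0|+|0-0| = 0
Tile 2: at (0,1), goal (0,1), distance |0-0|+|1-1| = 0
Tile 4: at (0,2), goal (1,0), distance |0-1|+|2-0| = 3
Tile 3: at (1,0), goal (0,2), distance |1-0|+|0-2| = 3
Tile 7: at (1,1), goal (2,0), distance |1-2|+|1-0| = 2
Tile 5: at (1,2), goal (1,1), distance |1-1|+|2-1| = 1
Tile 6: at (2,0), goal (1,2), distance |2-1|+|0-2| = 3
Tile 8: at (2,2), goal (2,1), distance |2-2|+|2-1| = 1
Sum: 0 + 0 + 3 + 3 + 2 + 1 + 3 + 1 = 13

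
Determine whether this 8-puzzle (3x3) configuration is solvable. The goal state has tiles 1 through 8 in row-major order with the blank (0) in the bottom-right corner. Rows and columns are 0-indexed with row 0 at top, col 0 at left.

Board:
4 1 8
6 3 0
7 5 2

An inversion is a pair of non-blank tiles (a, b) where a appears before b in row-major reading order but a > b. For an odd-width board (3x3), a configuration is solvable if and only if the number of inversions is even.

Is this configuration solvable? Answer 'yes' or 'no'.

Answer: no

Derivation:
Inversions (pairs i<j in row-major order where tile[i] > tile[j] > 0): 15
15 is odd, so the puzzle is not solvable.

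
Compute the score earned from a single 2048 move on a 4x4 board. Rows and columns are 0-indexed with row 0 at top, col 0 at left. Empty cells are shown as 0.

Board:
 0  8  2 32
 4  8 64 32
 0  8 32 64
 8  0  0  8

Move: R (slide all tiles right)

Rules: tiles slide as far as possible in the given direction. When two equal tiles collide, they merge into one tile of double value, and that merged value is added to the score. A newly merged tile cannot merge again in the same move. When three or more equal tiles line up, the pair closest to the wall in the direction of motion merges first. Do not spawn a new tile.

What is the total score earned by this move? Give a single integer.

Answer: 16

Derivation:
Slide right:
row 0: [0, 8, 2, 32] -> [0, 8, 2, 32]  score +0 (running 0)
row 1: [4, 8, 64, 32] -> [4, 8, 64, 32]  score +0 (running 0)
row 2: [0, 8, 32, 64] -> [0, 8, 32, 64]  score +0 (running 0)
row 3: [8, 0, 0, 8] -> [0, 0, 0, 16]  score +16 (running 16)
Board after move:
 0  8  2 32
 4  8 64 32
 0  8 32 64
 0  0  0 16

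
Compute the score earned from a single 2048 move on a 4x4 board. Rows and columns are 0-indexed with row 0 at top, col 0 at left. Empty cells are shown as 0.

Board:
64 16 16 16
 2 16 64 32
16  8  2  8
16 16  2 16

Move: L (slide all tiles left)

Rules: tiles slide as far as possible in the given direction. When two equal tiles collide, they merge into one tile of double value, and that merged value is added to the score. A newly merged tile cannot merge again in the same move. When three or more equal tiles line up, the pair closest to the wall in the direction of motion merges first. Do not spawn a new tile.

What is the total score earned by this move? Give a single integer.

Answer: 64

Derivation:
Slide left:
row 0: [64, 16, 16, 16] -> [64, 32, 16, 0]  score +32 (running 32)
row 1: [2, 16, 64, 32] -> [2, 16, 64, 32]  score +0 (running 32)
row 2: [16, 8, 2, 8] -> [16, 8, 2, 8]  score +0 (running 32)
row 3: [16, 16, 2, 16] -> [32, 2, 16, 0]  score +32 (running 64)
Board after move:
64 32 16  0
 2 16 64 32
16  8  2  8
32  2 16  0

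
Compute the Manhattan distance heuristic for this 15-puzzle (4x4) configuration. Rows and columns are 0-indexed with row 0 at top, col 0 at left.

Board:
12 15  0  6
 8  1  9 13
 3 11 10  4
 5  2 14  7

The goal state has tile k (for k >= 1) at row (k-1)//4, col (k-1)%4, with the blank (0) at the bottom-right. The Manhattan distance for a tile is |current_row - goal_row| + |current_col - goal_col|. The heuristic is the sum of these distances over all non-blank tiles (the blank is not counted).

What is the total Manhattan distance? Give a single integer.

Tile 12: at (0,0), goal (2,3), distance |0-2|+|0-3| = 5
Tile 15: at (0,1), goal (3,2), distance |0-3|+|1-2| = 4
Tile 6: at (0,3), goal (1,1), distance |0-1|+|3-1| = 3
Tile 8: at (1,0), goal (1,3), distance |1-1|+|0-3| = 3
Tile 1: at (1,1), goal (0,0), distance |1-0|+|1-0| = 2
Tile 9: at (1,2), goal (2,0), distance |1-2|+|2-0| = 3
Tile 13: at (1,3), goal (3,0), distance |1-3|+|3-0| = 5
Tile 3: at (2,0), goal (0,2), distance |2-0|+|0-2| = 4
Tile 11: at (2,1), goal (2,2), distance |2-2|+|1-2| = 1
Tile 10: at (2,2), goal (2,1), distance |2-2|+|2-1| = 1
Tile 4: at (2,3), goal (0,3), distance |2-0|+|3-3| = 2
Tile 5: at (3,0), goal (1,0), distance |3-1|+|0-0| = 2
Tile 2: at (3,1), goal (0,1), distance |3-0|+|1-1| = 3
Tile 14: at (3,2), goal (3,1), distance |3-3|+|2-1| = 1
Tile 7: at (3,3), goal (1,2), distance |3-1|+|3-2| = 3
Sum: 5 + 4 + 3 + 3 + 2 + 3 + 5 + 4 + 1 + 1 + 2 + 2 + 3 + 1 + 3 = 42

Answer: 42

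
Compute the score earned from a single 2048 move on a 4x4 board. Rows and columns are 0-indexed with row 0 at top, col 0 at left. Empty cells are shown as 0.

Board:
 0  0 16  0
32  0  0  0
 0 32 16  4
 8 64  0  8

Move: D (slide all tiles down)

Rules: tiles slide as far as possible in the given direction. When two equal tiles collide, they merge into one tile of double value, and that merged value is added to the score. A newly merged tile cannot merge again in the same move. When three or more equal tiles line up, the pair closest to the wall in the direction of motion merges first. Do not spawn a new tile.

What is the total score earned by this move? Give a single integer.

Slide down:
col 0: [0, 32, 0, 8] -> [0, 0, 32, 8]  score +0 (running 0)
col 1: [0, 0, 32, 64] -> [0, 0, 32, 64]  score +0 (running 0)
col 2: [16, 0, 16, 0] -> [0, 0, 0, 32]  score +32 (running 32)
col 3: [0, 0, 4, 8] -> [0, 0, 4, 8]  score +0 (running 32)
Board after move:
 0  0  0  0
 0  0  0  0
32 32  0  4
 8 64 32  8

Answer: 32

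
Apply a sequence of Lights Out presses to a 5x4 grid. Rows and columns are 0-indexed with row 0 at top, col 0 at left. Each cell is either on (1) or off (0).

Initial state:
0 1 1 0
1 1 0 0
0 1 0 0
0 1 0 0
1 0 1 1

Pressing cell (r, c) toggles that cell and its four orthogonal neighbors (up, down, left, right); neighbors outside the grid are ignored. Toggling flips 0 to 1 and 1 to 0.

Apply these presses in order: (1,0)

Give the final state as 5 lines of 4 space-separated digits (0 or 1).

After press 1 at (1,0):
1 1 1 0
0 0 0 0
1 1 0 0
0 1 0 0
1 0 1 1

Answer: 1 1 1 0
0 0 0 0
1 1 0 0
0 1 0 0
1 0 1 1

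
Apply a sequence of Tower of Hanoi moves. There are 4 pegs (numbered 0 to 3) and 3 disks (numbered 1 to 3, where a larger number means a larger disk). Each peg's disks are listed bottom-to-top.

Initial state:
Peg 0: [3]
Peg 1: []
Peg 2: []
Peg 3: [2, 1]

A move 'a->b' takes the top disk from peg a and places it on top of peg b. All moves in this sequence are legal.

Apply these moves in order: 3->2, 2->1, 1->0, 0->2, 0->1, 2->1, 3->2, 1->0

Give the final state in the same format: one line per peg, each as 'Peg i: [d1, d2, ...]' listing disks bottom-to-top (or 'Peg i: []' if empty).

After move 1 (3->2):
Peg 0: [3]
Peg 1: []
Peg 2: [1]
Peg 3: [2]

After move 2 (2->1):
Peg 0: [3]
Peg 1: [1]
Peg 2: []
Peg 3: [2]

After move 3 (1->0):
Peg 0: [3, 1]
Peg 1: []
Peg 2: []
Peg 3: [2]

After move 4 (0->2):
Peg 0: [3]
Peg 1: []
Peg 2: [1]
Peg 3: [2]

After move 5 (0->1):
Peg 0: []
Peg 1: [3]
Peg 2: [1]
Peg 3: [2]

After move 6 (2->1):
Peg 0: []
Peg 1: [3, 1]
Peg 2: []
Peg 3: [2]

After move 7 (3->2):
Peg 0: []
Peg 1: [3, 1]
Peg 2: [2]
Peg 3: []

After move 8 (1->0):
Peg 0: [1]
Peg 1: [3]
Peg 2: [2]
Peg 3: []

Answer: Peg 0: [1]
Peg 1: [3]
Peg 2: [2]
Peg 3: []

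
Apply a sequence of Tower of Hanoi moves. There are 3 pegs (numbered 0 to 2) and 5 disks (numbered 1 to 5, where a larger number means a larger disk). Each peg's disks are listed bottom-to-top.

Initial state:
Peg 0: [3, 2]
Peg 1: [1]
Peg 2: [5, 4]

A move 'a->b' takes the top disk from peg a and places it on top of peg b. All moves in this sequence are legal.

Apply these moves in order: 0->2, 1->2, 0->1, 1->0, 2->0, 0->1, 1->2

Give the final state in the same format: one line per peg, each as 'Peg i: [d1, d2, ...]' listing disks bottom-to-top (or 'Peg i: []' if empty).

After move 1 (0->2):
Peg 0: [3]
Peg 1: [1]
Peg 2: [5, 4, 2]

After move 2 (1->2):
Peg 0: [3]
Peg 1: []
Peg 2: [5, 4, 2, 1]

After move 3 (0->1):
Peg 0: []
Peg 1: [3]
Peg 2: [5, 4, 2, 1]

After move 4 (1->0):
Peg 0: [3]
Peg 1: []
Peg 2: [5, 4, 2, 1]

After move 5 (2->0):
Peg 0: [3, 1]
Peg 1: []
Peg 2: [5, 4, 2]

After move 6 (0->1):
Peg 0: [3]
Peg 1: [1]
Peg 2: [5, 4, 2]

After move 7 (1->2):
Peg 0: [3]
Peg 1: []
Peg 2: [5, 4, 2, 1]

Answer: Peg 0: [3]
Peg 1: []
Peg 2: [5, 4, 2, 1]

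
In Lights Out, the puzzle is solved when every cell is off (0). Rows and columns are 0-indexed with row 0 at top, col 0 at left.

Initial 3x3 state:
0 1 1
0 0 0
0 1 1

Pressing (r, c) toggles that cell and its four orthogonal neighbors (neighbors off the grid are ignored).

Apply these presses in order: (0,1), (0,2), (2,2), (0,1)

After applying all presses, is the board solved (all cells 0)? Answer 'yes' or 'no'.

Answer: yes

Derivation:
After press 1 at (0,1):
1 0 0
0 1 0
0 1 1

After press 2 at (0,2):
1 1 1
0 1 1
0 1 1

After press 3 at (2,2):
1 1 1
0 1 0
0 0 0

After press 4 at (0,1):
0 0 0
0 0 0
0 0 0

Lights still on: 0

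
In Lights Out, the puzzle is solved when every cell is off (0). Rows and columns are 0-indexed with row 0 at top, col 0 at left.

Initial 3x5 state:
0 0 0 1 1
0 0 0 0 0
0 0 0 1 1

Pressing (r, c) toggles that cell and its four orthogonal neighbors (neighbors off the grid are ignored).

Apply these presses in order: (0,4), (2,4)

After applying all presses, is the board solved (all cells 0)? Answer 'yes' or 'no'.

Answer: yes

Derivation:
After press 1 at (0,4):
0 0 0 0 0
0 0 0 0 1
0 0 0 1 1

After press 2 at (2,4):
0 0 0 0 0
0 0 0 0 0
0 0 0 0 0

Lights still on: 0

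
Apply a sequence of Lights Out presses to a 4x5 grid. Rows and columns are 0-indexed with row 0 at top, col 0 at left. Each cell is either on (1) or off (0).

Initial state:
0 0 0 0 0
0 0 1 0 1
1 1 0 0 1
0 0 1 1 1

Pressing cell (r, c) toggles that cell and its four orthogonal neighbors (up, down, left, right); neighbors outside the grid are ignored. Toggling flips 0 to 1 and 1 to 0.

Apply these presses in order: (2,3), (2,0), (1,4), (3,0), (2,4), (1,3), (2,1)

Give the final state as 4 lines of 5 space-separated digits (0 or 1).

After press 1 at (2,3):
0 0 0 0 0
0 0 1 1 1
1 1 1 1 0
0 0 1 0 1

After press 2 at (2,0):
0 0 0 0 0
1 0 1 1 1
0 0 1 1 0
1 0 1 0 1

After press 3 at (1,4):
0 0 0 0 1
1 0 1 0 0
0 0 1 1 1
1 0 1 0 1

After press 4 at (3,0):
0 0 0 0 1
1 0 1 0 0
1 0 1 1 1
0 1 1 0 1

After press 5 at (2,4):
0 0 0 0 1
1 0 1 0 1
1 0 1 0 0
0 1 1 0 0

After press 6 at (1,3):
0 0 0 1 1
1 0 0 1 0
1 0 1 1 0
0 1 1 0 0

After press 7 at (2,1):
0 0 0 1 1
1 1 0 1 0
0 1 0 1 0
0 0 1 0 0

Answer: 0 0 0 1 1
1 1 0 1 0
0 1 0 1 0
0 0 1 0 0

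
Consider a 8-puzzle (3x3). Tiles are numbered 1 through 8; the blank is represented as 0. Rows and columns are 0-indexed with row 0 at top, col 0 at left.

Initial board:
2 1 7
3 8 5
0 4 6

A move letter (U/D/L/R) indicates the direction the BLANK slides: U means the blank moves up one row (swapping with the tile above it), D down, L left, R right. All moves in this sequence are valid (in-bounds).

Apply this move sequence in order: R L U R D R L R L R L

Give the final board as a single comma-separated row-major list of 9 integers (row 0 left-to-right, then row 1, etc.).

Answer: 2, 1, 7, 8, 4, 5, 3, 0, 6

Derivation:
After move 1 (R):
2 1 7
3 8 5
4 0 6

After move 2 (L):
2 1 7
3 8 5
0 4 6

After move 3 (U):
2 1 7
0 8 5
3 4 6

After move 4 (R):
2 1 7
8 0 5
3 4 6

After move 5 (D):
2 1 7
8 4 5
3 0 6

After move 6 (R):
2 1 7
8 4 5
3 6 0

After move 7 (L):
2 1 7
8 4 5
3 0 6

After move 8 (R):
2 1 7
8 4 5
3 6 0

After move 9 (L):
2 1 7
8 4 5
3 0 6

After move 10 (R):
2 1 7
8 4 5
3 6 0

After move 11 (L):
2 1 7
8 4 5
3 0 6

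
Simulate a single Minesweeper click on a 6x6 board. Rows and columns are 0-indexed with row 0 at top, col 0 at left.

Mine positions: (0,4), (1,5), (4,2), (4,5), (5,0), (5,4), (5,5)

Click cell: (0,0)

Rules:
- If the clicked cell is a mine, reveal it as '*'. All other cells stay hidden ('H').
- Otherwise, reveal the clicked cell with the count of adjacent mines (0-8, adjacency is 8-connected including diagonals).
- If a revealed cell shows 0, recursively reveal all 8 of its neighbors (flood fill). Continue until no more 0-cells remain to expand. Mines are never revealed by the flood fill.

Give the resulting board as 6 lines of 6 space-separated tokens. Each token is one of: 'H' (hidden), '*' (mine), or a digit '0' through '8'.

0 0 0 1 H H
0 0 0 1 2 H
0 0 0 0 1 H
0 1 1 1 1 H
1 2 H H H H
H H H H H H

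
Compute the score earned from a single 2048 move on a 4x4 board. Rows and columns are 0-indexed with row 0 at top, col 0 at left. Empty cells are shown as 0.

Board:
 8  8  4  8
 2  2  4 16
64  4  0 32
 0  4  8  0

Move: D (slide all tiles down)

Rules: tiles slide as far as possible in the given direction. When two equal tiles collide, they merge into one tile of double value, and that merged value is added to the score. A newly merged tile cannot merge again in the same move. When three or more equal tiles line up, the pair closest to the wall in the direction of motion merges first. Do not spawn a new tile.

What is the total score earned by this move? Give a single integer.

Answer: 16

Derivation:
Slide down:
col 0: [8, 2, 64, 0] -> [0, 8, 2, 64]  score +0 (running 0)
col 1: [8, 2, 4, 4] -> [0, 8, 2, 8]  score +8 (running 8)
col 2: [4, 4, 0, 8] -> [0, 0, 8, 8]  score +8 (running 16)
col 3: [8, 16, 32, 0] -> [0, 8, 16, 32]  score +0 (running 16)
Board after move:
 0  0  0  0
 8  8  0  8
 2  2  8 16
64  8  8 32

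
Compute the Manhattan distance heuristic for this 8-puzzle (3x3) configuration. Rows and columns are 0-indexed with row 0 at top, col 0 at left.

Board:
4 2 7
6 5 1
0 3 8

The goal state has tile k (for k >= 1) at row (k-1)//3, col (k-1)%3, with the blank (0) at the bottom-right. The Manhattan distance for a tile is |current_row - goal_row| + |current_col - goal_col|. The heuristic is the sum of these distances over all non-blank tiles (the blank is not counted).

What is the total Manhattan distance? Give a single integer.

Answer: 14

Derivation:
Tile 4: at (0,0), goal (1,0), distance |0-1|+|0-0| = 1
Tile 2: at (0,1), goal (0,1), distance |0-0|+|1-1| = 0
Tile 7: at (0,2), goal (2,0), distance |0-2|+|2-0| = 4
Tile 6: at (1,0), goal (1,2), distance |1-1|+|0-2| = 2
Tile 5: at (1,1), goal (1,1), distance |1-1|+|1-1| = 0
Tile 1: at (1,2), goal (0,0), distance |1-0|+|2-0| = 3
Tile 3: at (2,1), goal (0,2), distance |2-0|+|1-2| = 3
Tile 8: at (2,2), goal (2,1), distance |2-2|+|2-1| = 1
Sum: 1 + 0 + 4 + 2 + 0 + 3 + 3 + 1 = 14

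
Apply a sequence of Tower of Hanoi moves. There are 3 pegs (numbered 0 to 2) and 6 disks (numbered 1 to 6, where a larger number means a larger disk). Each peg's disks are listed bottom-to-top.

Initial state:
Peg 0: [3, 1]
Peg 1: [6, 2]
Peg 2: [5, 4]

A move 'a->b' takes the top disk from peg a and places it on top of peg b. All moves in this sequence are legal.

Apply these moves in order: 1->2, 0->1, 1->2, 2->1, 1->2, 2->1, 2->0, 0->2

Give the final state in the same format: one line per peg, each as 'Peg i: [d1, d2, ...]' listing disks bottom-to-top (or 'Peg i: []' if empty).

Answer: Peg 0: [3]
Peg 1: [6, 1]
Peg 2: [5, 4, 2]

Derivation:
After move 1 (1->2):
Peg 0: [3, 1]
Peg 1: [6]
Peg 2: [5, 4, 2]

After move 2 (0->1):
Peg 0: [3]
Peg 1: [6, 1]
Peg 2: [5, 4, 2]

After move 3 (1->2):
Peg 0: [3]
Peg 1: [6]
Peg 2: [5, 4, 2, 1]

After move 4 (2->1):
Peg 0: [3]
Peg 1: [6, 1]
Peg 2: [5, 4, 2]

After move 5 (1->2):
Peg 0: [3]
Peg 1: [6]
Peg 2: [5, 4, 2, 1]

After move 6 (2->1):
Peg 0: [3]
Peg 1: [6, 1]
Peg 2: [5, 4, 2]

After move 7 (2->0):
Peg 0: [3, 2]
Peg 1: [6, 1]
Peg 2: [5, 4]

After move 8 (0->2):
Peg 0: [3]
Peg 1: [6, 1]
Peg 2: [5, 4, 2]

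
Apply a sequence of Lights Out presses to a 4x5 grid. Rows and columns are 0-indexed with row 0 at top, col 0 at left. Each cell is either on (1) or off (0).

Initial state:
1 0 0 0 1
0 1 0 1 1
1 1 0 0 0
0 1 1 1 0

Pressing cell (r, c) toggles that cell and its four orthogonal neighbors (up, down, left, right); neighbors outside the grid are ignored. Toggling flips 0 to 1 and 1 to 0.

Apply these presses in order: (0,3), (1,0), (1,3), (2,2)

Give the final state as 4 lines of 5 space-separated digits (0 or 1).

After press 1 at (0,3):
1 0 1 1 0
0 1 0 0 1
1 1 0 0 0
0 1 1 1 0

After press 2 at (1,0):
0 0 1 1 0
1 0 0 0 1
0 1 0 0 0
0 1 1 1 0

After press 3 at (1,3):
0 0 1 0 0
1 0 1 1 0
0 1 0 1 0
0 1 1 1 0

After press 4 at (2,2):
0 0 1 0 0
1 0 0 1 0
0 0 1 0 0
0 1 0 1 0

Answer: 0 0 1 0 0
1 0 0 1 0
0 0 1 0 0
0 1 0 1 0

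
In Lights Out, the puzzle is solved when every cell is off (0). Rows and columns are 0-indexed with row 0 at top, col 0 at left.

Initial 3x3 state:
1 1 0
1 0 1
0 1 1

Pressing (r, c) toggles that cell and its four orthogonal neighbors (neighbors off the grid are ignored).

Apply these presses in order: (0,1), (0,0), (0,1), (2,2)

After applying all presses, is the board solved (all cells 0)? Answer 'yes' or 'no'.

After press 1 at (0,1):
0 0 1
1 1 1
0 1 1

After press 2 at (0,0):
1 1 1
0 1 1
0 1 1

After press 3 at (0,1):
0 0 0
0 0 1
0 1 1

After press 4 at (2,2):
0 0 0
0 0 0
0 0 0

Lights still on: 0

Answer: yes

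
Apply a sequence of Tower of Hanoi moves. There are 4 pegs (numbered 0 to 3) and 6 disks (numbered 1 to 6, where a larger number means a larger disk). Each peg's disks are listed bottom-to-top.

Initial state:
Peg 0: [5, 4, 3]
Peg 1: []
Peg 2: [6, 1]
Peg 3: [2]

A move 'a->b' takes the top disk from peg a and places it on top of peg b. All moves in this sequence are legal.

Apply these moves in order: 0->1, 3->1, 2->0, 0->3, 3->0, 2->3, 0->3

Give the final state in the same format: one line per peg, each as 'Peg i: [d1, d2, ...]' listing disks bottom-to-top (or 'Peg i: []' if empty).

After move 1 (0->1):
Peg 0: [5, 4]
Peg 1: [3]
Peg 2: [6, 1]
Peg 3: [2]

After move 2 (3->1):
Peg 0: [5, 4]
Peg 1: [3, 2]
Peg 2: [6, 1]
Peg 3: []

After move 3 (2->0):
Peg 0: [5, 4, 1]
Peg 1: [3, 2]
Peg 2: [6]
Peg 3: []

After move 4 (0->3):
Peg 0: [5, 4]
Peg 1: [3, 2]
Peg 2: [6]
Peg 3: [1]

After move 5 (3->0):
Peg 0: [5, 4, 1]
Peg 1: [3, 2]
Peg 2: [6]
Peg 3: []

After move 6 (2->3):
Peg 0: [5, 4, 1]
Peg 1: [3, 2]
Peg 2: []
Peg 3: [6]

After move 7 (0->3):
Peg 0: [5, 4]
Peg 1: [3, 2]
Peg 2: []
Peg 3: [6, 1]

Answer: Peg 0: [5, 4]
Peg 1: [3, 2]
Peg 2: []
Peg 3: [6, 1]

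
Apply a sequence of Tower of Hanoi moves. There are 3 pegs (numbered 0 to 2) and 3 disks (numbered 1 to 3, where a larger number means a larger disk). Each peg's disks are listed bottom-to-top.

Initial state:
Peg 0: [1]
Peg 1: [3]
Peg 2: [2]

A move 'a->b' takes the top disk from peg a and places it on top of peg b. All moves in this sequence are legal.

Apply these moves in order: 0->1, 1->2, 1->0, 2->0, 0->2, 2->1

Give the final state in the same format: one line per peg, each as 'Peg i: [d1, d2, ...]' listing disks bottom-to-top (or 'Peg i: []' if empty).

After move 1 (0->1):
Peg 0: []
Peg 1: [3, 1]
Peg 2: [2]

After move 2 (1->2):
Peg 0: []
Peg 1: [3]
Peg 2: [2, 1]

After move 3 (1->0):
Peg 0: [3]
Peg 1: []
Peg 2: [2, 1]

After move 4 (2->0):
Peg 0: [3, 1]
Peg 1: []
Peg 2: [2]

After move 5 (0->2):
Peg 0: [3]
Peg 1: []
Peg 2: [2, 1]

After move 6 (2->1):
Peg 0: [3]
Peg 1: [1]
Peg 2: [2]

Answer: Peg 0: [3]
Peg 1: [1]
Peg 2: [2]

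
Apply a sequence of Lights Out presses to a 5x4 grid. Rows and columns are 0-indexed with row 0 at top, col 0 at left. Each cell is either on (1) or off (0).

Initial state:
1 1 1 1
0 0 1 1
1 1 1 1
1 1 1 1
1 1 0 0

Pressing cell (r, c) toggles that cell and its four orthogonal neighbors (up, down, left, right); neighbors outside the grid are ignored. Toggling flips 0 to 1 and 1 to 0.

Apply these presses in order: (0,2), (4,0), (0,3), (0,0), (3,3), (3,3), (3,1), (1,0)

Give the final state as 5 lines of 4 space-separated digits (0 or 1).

After press 1 at (0,2):
1 0 0 0
0 0 0 1
1 1 1 1
1 1 1 1
1 1 0 0

After press 2 at (4,0):
1 0 0 0
0 0 0 1
1 1 1 1
0 1 1 1
0 0 0 0

After press 3 at (0,3):
1 0 1 1
0 0 0 0
1 1 1 1
0 1 1 1
0 0 0 0

After press 4 at (0,0):
0 1 1 1
1 0 0 0
1 1 1 1
0 1 1 1
0 0 0 0

After press 5 at (3,3):
0 1 1 1
1 0 0 0
1 1 1 0
0 1 0 0
0 0 0 1

After press 6 at (3,3):
0 1 1 1
1 0 0 0
1 1 1 1
0 1 1 1
0 0 0 0

After press 7 at (3,1):
0 1 1 1
1 0 0 0
1 0 1 1
1 0 0 1
0 1 0 0

After press 8 at (1,0):
1 1 1 1
0 1 0 0
0 0 1 1
1 0 0 1
0 1 0 0

Answer: 1 1 1 1
0 1 0 0
0 0 1 1
1 0 0 1
0 1 0 0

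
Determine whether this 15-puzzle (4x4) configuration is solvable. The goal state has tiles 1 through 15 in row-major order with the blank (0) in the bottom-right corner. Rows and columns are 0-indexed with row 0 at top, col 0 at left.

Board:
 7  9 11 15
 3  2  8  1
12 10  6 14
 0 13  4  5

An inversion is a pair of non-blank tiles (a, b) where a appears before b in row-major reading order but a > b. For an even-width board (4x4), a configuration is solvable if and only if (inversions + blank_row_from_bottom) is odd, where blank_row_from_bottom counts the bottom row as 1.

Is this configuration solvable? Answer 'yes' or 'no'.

Answer: no

Derivation:
Inversions: 53
Blank is in row 3 (0-indexed from top), which is row 1 counting from the bottom (bottom = 1).
53 + 1 = 54, which is even, so the puzzle is not solvable.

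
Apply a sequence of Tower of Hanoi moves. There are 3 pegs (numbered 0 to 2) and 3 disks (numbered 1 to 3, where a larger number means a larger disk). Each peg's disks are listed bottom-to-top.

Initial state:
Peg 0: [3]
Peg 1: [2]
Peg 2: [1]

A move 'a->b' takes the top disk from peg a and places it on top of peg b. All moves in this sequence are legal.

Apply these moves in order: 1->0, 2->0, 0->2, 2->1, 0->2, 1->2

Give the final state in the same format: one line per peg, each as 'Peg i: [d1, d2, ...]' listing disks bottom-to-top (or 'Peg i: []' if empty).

After move 1 (1->0):
Peg 0: [3, 2]
Peg 1: []
Peg 2: [1]

After move 2 (2->0):
Peg 0: [3, 2, 1]
Peg 1: []
Peg 2: []

After move 3 (0->2):
Peg 0: [3, 2]
Peg 1: []
Peg 2: [1]

After move 4 (2->1):
Peg 0: [3, 2]
Peg 1: [1]
Peg 2: []

After move 5 (0->2):
Peg 0: [3]
Peg 1: [1]
Peg 2: [2]

After move 6 (1->2):
Peg 0: [3]
Peg 1: []
Peg 2: [2, 1]

Answer: Peg 0: [3]
Peg 1: []
Peg 2: [2, 1]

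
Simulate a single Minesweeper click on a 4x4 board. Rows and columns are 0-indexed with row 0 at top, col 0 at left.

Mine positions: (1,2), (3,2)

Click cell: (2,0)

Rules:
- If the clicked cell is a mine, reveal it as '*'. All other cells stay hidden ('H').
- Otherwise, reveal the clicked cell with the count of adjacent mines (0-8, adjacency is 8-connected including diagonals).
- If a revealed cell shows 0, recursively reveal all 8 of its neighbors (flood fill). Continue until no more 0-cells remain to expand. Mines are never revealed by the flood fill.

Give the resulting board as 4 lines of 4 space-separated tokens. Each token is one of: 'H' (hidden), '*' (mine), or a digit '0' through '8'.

0 1 H H
0 1 H H
0 2 H H
0 1 H H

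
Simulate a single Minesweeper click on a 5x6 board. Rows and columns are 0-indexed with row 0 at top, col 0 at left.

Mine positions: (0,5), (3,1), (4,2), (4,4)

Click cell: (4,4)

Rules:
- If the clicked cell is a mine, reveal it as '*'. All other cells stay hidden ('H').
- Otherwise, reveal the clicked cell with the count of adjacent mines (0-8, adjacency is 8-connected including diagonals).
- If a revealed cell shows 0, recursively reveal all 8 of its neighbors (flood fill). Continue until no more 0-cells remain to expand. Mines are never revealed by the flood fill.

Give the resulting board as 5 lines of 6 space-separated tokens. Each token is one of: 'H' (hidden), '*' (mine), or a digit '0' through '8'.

H H H H H H
H H H H H H
H H H H H H
H H H H H H
H H H H * H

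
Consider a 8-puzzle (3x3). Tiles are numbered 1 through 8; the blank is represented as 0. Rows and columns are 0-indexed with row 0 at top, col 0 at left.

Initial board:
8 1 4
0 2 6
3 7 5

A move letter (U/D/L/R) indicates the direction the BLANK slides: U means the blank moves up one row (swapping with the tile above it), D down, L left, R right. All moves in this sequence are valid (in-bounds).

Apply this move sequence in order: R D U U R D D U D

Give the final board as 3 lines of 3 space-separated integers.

After move 1 (R):
8 1 4
2 0 6
3 7 5

After move 2 (D):
8 1 4
2 7 6
3 0 5

After move 3 (U):
8 1 4
2 0 6
3 7 5

After move 4 (U):
8 0 4
2 1 6
3 7 5

After move 5 (R):
8 4 0
2 1 6
3 7 5

After move 6 (D):
8 4 6
2 1 0
3 7 5

After move 7 (D):
8 4 6
2 1 5
3 7 0

After move 8 (U):
8 4 6
2 1 0
3 7 5

After move 9 (D):
8 4 6
2 1 5
3 7 0

Answer: 8 4 6
2 1 5
3 7 0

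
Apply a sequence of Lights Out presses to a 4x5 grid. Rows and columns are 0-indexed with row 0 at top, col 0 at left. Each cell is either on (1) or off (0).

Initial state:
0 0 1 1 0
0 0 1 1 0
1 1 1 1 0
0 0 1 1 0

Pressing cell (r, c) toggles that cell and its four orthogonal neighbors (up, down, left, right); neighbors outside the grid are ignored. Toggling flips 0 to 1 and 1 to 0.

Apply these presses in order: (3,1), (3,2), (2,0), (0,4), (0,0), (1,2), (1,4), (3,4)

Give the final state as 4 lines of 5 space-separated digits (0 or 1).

After press 1 at (3,1):
0 0 1 1 0
0 0 1 1 0
1 0 1 1 0
1 1 0 1 0

After press 2 at (3,2):
0 0 1 1 0
0 0 1 1 0
1 0 0 1 0
1 0 1 0 0

After press 3 at (2,0):
0 0 1 1 0
1 0 1 1 0
0 1 0 1 0
0 0 1 0 0

After press 4 at (0,4):
0 0 1 0 1
1 0 1 1 1
0 1 0 1 0
0 0 1 0 0

After press 5 at (0,0):
1 1 1 0 1
0 0 1 1 1
0 1 0 1 0
0 0 1 0 0

After press 6 at (1,2):
1 1 0 0 1
0 1 0 0 1
0 1 1 1 0
0 0 1 0 0

After press 7 at (1,4):
1 1 0 0 0
0 1 0 1 0
0 1 1 1 1
0 0 1 0 0

After press 8 at (3,4):
1 1 0 0 0
0 1 0 1 0
0 1 1 1 0
0 0 1 1 1

Answer: 1 1 0 0 0
0 1 0 1 0
0 1 1 1 0
0 0 1 1 1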